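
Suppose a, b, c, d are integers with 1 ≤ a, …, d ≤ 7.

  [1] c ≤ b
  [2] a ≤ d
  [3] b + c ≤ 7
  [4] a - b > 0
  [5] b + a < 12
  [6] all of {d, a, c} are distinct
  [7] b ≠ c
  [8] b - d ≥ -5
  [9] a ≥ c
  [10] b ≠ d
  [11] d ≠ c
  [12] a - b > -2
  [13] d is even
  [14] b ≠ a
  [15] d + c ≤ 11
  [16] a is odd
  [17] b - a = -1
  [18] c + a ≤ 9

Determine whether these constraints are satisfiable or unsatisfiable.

Satisfiable

The assignment a = 5, b = 4, c = 2, d = 6 works:
  constraint 3 holds since b + c = 6.
  constraint 4 holds since a - b = 1.
  constraint 5 holds since b + a = 9.
The rest check out directly.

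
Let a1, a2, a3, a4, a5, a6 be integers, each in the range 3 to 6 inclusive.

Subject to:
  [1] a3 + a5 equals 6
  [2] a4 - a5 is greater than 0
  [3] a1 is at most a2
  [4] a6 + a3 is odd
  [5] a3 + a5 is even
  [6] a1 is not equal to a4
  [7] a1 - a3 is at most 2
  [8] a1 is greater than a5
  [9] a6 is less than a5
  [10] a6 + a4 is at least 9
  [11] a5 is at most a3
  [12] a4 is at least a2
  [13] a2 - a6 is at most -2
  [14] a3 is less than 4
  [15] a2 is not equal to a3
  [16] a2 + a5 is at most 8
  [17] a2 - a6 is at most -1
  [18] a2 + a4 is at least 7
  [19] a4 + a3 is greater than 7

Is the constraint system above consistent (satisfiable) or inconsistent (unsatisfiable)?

Constraints 3, 8, 9, and 17 give a2 < a6, a6 < a5, a5 < a1, a1 ≤ a2. Chaining: a2 < a6 < a5 < a1 ≤ a2, which forces a2 < a2 — impossible.

Unsatisfiable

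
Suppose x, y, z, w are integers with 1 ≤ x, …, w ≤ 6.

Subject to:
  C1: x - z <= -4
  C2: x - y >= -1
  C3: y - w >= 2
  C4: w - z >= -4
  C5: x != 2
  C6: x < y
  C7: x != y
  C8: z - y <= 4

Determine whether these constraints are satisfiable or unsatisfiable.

Unsatisfiable

Constraints 1, 2, 3, and 4 give z − x ≥ 4, x − y ≥ -1, y − w ≥ 2, w − z ≥ -4.
Adding all 4 inequalities: the left sides telescope to 0, and the right sides sum to 4 + (-1) + 2 + (-4) = 1. So 0 ≥ 1, which is false.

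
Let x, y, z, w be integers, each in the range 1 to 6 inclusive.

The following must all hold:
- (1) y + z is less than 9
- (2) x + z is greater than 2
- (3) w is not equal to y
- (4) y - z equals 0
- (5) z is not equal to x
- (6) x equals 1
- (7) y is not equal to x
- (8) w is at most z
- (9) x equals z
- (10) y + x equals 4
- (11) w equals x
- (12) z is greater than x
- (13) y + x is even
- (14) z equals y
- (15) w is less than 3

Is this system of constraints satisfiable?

Unsatisfiable

From constraints 9, 11, and 14, w = x = z = y, so w = y. But constraint 3 says w ≠ y. Contradiction.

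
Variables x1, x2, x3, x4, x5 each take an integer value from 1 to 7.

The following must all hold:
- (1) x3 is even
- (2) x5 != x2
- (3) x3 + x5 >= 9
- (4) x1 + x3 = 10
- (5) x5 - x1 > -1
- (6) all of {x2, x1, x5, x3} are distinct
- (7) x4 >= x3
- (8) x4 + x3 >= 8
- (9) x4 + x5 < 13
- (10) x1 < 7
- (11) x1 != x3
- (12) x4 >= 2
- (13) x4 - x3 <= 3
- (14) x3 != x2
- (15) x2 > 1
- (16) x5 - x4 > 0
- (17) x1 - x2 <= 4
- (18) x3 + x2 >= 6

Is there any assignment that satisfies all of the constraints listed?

One satisfying assignment is x1 = 6, x2 = 2, x3 = 4, x4 = 5, x5 = 7.
For the less obvious constraints — constraint 3: x3 + x5 = 11; constraint 4: x1 + x3 = 10 — and the others hold by inspection.

Satisfiable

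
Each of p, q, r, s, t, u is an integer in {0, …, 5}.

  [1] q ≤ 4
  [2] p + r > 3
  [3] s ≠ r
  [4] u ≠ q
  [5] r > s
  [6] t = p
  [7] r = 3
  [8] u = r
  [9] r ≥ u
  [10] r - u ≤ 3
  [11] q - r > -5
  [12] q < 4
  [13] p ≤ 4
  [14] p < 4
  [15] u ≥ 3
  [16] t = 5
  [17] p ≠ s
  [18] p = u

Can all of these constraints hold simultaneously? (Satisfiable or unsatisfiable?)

Unsatisfiable

Constraint 16 fixes t = 5 and constraint 7 fixes r = 3. Constraints 6, 8, and 18 give t = p = u = r, so t = r. But 5 ≠ 3 — contradiction.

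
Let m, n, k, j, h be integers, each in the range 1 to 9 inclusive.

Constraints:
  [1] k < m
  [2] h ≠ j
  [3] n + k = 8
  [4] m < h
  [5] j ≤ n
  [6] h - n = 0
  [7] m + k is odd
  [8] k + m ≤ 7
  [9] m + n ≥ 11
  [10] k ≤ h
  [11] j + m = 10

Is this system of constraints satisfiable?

Try m = 6, n = 7, k = 1, j = 4, h = 7.
Check constraint 3: n + k = 8; constraint 6: h - n = 0; constraint 8: k + m = 7. The remaining constraints are straightforward to verify.

Satisfiable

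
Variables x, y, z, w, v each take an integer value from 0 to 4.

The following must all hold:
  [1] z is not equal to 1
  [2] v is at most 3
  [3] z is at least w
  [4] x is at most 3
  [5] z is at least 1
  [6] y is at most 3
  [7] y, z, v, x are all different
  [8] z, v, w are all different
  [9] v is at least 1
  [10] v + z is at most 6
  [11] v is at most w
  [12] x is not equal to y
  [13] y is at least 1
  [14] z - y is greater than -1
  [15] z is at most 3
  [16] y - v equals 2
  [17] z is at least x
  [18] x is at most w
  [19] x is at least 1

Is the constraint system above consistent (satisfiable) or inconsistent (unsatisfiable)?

Unsatisfiable

Constraints 2, 4, 5, 6, 9, 13, 15, and 19 confine each of y, z, v, x to the 3 values {1, …, 3}.
Constraint 7 requires all 4 of them to be distinct, but only 3 values are available — impossible by the pigeonhole principle.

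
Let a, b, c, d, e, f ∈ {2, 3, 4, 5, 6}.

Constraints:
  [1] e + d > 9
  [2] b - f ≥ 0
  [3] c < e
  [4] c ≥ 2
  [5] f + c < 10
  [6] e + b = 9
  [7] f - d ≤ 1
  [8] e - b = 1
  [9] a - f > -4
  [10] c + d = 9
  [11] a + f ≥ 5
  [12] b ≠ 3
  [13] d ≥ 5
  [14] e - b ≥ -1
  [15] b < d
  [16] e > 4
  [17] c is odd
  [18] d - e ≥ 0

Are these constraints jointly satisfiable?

One satisfying assignment is a = 3, b = 4, c = 3, d = 6, e = 5, f = 4.
For the less obvious constraints — constraint 1: e + d = 11; constraint 2: b - f = 0; constraint 5: f + c = 7 — and the others hold by inspection.

Satisfiable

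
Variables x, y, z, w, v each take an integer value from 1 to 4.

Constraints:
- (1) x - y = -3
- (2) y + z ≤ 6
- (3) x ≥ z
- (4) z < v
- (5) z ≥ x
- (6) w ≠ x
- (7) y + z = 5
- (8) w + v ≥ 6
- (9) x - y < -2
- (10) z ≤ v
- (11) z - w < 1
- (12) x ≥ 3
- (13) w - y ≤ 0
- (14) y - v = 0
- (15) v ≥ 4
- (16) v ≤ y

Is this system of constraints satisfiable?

From constraints 15 and 16: y ≥ v ≥ 4. From constraints 5 and 12: z ≥ x ≥ 3. Hence y + z ≥ 7. But constraint 2 requires y + z ≤ 6, and 6 < 7. Contradiction.

Unsatisfiable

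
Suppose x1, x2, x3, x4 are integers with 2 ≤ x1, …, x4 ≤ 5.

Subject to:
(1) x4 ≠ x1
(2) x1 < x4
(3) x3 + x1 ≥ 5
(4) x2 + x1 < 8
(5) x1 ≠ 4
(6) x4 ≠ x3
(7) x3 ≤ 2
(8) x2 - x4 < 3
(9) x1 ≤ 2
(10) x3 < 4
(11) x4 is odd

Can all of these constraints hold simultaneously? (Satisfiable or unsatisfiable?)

Unsatisfiable

From constraint 7: x3 ≤ 2. From constraint 9: x1 ≤ 2. Hence x3 + x1 ≤ 4. But constraint 3 requires x3 + x1 ≥ 5, and 5 > 4. Contradiction.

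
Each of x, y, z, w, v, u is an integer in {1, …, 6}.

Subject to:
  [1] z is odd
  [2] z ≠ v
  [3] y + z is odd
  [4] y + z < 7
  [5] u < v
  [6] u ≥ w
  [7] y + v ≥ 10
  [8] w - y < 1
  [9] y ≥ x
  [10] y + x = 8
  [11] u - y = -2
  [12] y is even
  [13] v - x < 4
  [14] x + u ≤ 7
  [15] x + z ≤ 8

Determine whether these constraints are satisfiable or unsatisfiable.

Satisfiable

The assignment x = 4, y = 4, z = 1, w = 2, v = 6, u = 2 works:
  constraint 4 holds since y + z = 5.
  constraint 7 holds since y + v = 10.
  constraint 8 holds since w - y = -2.
The rest check out directly.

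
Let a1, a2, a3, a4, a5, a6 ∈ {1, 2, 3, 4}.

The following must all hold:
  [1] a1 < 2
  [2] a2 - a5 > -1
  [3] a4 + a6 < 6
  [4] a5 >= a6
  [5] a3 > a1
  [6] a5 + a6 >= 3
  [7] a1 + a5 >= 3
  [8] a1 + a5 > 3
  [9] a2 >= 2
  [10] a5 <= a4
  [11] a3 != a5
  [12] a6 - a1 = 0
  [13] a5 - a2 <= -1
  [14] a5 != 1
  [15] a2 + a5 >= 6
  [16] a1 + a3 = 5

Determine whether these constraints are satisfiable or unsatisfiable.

Satisfiable

Setting (a1, a2, a3, a4, a5, a6) = (1, 4, 4, 4, 3, 1) satisfies everything: constraint 2: a2 - a5 = 1; constraint 3: a4 + a6 = 5, and the others follow.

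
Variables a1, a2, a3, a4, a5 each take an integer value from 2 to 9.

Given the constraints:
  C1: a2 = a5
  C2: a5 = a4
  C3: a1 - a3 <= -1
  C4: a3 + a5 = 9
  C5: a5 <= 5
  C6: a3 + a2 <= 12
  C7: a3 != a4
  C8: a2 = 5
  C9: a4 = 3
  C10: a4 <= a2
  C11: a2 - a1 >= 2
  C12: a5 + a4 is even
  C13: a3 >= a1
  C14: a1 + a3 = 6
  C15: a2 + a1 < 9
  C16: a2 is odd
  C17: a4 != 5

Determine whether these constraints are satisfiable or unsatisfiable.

Unsatisfiable

Constraint 8 fixes a2 = 5 and constraint 9 fixes a4 = 3. Constraints 1 and 2 give a2 = a5 = a4, so a2 = a4. But 5 ≠ 3 — contradiction.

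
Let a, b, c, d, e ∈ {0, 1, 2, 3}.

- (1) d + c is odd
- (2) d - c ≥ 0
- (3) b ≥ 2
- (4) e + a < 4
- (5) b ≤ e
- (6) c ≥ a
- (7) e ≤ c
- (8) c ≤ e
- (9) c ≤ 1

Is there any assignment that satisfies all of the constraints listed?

Unsatisfiable

From constraints 3 and 5: e ≥ b and b ≥ 2, so e ≥ 2. From constraints 7 and 9: e ≤ c and c ≤ 1, so e ≤ 1. But 1 < 2, so no value of e works.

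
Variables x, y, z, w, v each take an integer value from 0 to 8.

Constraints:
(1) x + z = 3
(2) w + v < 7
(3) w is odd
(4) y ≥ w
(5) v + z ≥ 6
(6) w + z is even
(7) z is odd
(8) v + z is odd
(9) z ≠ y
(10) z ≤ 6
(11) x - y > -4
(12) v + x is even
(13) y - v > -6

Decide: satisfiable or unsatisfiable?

Take x = 0, y = 1, z = 3, w = 1, v = 4. Then constraint 1: x + z = 3; constraint 2: w + v = 5; constraint 5: v + z = 7, and every other listed constraint is also met.

Satisfiable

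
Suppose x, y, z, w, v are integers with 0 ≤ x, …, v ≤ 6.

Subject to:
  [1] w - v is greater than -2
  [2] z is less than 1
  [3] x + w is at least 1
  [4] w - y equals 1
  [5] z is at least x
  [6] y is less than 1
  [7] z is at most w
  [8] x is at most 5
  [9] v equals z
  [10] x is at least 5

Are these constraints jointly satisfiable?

From constraints 5 and 10: z ≥ x and x ≥ 5, so z ≥ 5. From constraint 2: z ≤ 0. But 0 < 5, so no value of z works.

Unsatisfiable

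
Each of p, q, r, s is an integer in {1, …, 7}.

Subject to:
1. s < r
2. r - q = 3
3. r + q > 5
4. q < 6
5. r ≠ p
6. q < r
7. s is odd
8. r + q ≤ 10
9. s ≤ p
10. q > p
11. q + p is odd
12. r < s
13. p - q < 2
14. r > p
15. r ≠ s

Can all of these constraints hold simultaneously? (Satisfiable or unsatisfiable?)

Unsatisfiable

Constraints 6, 9, 10, and 12 give q < r, r < s, s ≤ p, p < q. Chaining: q < r < s ≤ p < q, which forces q < q — impossible.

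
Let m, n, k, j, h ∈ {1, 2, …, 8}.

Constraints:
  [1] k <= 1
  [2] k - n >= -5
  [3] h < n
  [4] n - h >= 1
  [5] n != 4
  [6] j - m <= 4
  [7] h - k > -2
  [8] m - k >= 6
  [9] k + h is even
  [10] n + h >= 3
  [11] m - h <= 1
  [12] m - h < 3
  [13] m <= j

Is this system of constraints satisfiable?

Constraints 2, 4, 8, and 11 give k − n ≥ -5, n − h ≥ 1, h − m ≥ -1, m − k ≥ 6.
Adding all 4 inequalities: the left sides telescope to 0, and the right sides sum to (-5) + 1 + (-1) + 6 = 1. So 0 ≥ 1, which is false.

Unsatisfiable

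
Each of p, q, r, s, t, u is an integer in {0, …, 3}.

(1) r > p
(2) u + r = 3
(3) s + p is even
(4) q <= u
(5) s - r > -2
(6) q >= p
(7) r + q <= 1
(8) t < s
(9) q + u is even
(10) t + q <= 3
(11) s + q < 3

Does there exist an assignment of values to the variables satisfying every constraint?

Try p = 0, q = 0, r = 1, s = 2, t = 1, u = 2.
Check constraint 2: u + r = 3; constraint 5: s - r = 1. The remaining constraints are straightforward to verify.

Satisfiable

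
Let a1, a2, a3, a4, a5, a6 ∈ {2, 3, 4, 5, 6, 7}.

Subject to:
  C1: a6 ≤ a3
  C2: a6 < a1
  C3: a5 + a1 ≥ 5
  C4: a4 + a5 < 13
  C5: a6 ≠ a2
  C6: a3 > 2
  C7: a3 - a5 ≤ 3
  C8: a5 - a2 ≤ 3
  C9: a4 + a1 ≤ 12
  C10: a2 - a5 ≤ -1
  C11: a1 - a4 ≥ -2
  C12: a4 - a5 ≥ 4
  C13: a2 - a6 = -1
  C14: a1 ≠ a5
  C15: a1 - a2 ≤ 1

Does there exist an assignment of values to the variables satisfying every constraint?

Constraints 10, 11, 12, and 15 give a1 − a4 ≥ -2, a4 − a5 ≥ 4, a5 − a2 ≥ 1, a2 − a1 ≥ -1.
Adding all 4 inequalities: the left sides telescope to 0, and the right sides sum to (-2) + 4 + 1 + (-1) = 2. So 0 ≥ 2, which is false.

Unsatisfiable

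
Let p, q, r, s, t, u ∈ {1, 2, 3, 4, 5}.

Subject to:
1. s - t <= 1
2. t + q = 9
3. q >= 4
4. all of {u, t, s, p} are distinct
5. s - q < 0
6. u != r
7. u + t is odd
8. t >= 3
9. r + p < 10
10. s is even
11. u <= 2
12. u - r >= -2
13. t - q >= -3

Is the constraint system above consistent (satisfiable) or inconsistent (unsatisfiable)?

Satisfiable

Setting (p, q, r, s, t, u) = (5, 5, 3, 2, 4, 1) satisfies everything: constraint 1: s - t = -2; constraint 2: t + q = 9, and the others follow.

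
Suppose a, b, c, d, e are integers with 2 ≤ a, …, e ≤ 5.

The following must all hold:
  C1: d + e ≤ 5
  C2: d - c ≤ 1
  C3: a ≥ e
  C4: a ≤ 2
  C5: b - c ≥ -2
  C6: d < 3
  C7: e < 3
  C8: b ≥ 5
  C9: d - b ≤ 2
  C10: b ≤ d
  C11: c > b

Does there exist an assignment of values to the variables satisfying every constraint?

From constraints 8 and 10: d ≥ b and b ≥ 5, so d ≥ 5. From constraint 6: d ≤ 2. But 2 < 5, so no value of d works.

Unsatisfiable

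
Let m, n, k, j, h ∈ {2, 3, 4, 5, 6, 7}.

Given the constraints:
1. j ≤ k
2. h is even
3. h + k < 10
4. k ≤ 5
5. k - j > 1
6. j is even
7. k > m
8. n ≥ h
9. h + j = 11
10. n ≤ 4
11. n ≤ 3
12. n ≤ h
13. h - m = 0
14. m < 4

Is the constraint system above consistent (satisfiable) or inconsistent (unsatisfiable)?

From constraints 8 and 10: h ≤ n ≤ 4. From constraints 1 and 4: j ≤ k ≤ 5. Hence h + j ≤ 9. But constraint 9 requires h + j = 11, and 11 > 9. Contradiction.

Unsatisfiable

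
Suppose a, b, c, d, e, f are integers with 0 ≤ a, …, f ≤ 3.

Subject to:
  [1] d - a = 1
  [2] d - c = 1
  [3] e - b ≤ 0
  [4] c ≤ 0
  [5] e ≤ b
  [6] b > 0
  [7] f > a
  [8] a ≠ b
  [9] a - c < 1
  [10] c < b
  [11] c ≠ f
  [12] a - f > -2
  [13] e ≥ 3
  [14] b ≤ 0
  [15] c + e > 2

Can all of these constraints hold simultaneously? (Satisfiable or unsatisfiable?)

From constraints 5 and 13: b ≥ e and e ≥ 3, so b ≥ 3. From constraint 14: b ≤ 0. But 0 < 3, so no value of b works.

Unsatisfiable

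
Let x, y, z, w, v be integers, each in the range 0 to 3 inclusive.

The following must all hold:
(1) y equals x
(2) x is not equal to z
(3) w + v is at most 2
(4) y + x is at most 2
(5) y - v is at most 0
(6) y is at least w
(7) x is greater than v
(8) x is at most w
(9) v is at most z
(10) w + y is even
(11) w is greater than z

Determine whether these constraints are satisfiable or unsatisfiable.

Constraints 5, 6, 7, and 8 give y ≤ v, v < x, x ≤ w, w ≤ y. Chaining: y ≤ v < x ≤ w ≤ y, which forces y < y — impossible.

Unsatisfiable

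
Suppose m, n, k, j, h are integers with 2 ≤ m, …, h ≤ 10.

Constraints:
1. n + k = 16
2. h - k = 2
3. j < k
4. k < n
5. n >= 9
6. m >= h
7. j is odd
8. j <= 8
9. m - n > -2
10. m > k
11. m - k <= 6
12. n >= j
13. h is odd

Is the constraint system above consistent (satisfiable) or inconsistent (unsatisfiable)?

One satisfying assignment is m = 10, n = 9, k = 7, j = 3, h = 9.
For the less obvious constraints — constraint 1: n + k = 16; constraint 2: h - k = 2; constraint 9: m - n = 1 — and the others hold by inspection.

Satisfiable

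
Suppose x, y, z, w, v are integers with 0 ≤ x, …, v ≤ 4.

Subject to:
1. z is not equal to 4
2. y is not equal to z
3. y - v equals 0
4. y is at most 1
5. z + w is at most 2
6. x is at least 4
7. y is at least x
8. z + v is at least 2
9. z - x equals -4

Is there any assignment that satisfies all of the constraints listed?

Unsatisfiable

From constraints 6 and 7: y ≥ x and x ≥ 4, so y ≥ 4. From constraint 4: y ≤ 1. But 1 < 4, so no value of y works.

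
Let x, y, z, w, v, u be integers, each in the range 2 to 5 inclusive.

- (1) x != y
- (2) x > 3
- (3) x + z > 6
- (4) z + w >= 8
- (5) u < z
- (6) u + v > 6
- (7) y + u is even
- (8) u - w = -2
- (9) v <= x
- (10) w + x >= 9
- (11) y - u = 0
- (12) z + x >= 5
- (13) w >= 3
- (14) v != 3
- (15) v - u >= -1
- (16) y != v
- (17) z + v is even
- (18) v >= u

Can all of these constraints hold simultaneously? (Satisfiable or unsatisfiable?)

Take x = 4, y = 3, z = 4, w = 5, v = 4, u = 3. Then constraint 3: x + z = 8; constraint 4: z + w = 9, and every other listed constraint is also met.

Satisfiable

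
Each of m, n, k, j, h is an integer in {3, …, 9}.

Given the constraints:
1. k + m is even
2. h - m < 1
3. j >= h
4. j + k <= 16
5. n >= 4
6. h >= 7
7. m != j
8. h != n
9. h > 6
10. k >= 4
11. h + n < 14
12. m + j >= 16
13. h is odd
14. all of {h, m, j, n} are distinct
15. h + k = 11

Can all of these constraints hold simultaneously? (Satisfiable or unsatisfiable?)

Take m = 8, n = 4, k = 4, j = 9, h = 7. Then constraint 2: h - m = -1; constraint 4: j + k = 13; constraint 11: h + n = 11, and every other listed constraint is also met.

Satisfiable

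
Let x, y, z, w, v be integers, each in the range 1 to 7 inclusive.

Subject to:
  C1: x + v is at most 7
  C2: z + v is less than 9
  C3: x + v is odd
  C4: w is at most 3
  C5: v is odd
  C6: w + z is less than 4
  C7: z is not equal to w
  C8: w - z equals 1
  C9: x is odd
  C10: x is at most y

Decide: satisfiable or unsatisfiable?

Constraint 9 makes x odd and constraint 5 makes v odd, so x + v must be even. Constraint 3 says x + v is odd — contradiction.

Unsatisfiable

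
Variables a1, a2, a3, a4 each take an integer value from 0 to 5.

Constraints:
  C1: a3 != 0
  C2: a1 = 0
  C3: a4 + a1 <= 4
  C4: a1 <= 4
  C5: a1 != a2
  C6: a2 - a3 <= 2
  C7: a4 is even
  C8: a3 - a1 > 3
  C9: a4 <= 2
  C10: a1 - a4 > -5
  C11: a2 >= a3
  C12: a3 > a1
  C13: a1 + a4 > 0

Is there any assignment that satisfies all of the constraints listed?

Satisfiable

Setting (a1, a2, a3, a4) = (0, 4, 4, 2) satisfies everything: constraint 3: a4 + a1 = 2; constraint 6: a2 - a3 = 0; constraint 8: a3 - a1 = 4, and the others follow.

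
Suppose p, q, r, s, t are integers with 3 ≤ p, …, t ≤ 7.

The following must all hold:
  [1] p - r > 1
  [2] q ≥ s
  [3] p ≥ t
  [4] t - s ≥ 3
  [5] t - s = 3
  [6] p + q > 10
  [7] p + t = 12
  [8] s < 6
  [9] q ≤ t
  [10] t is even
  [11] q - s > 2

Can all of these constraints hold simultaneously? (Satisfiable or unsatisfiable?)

One satisfying assignment is p = 6, q = 6, r = 3, s = 3, t = 6.
For the less obvious constraints — constraint 1: p - r = 3; constraint 4: t - s = 3; constraint 5: t - s = 3 — and the others hold by inspection.

Satisfiable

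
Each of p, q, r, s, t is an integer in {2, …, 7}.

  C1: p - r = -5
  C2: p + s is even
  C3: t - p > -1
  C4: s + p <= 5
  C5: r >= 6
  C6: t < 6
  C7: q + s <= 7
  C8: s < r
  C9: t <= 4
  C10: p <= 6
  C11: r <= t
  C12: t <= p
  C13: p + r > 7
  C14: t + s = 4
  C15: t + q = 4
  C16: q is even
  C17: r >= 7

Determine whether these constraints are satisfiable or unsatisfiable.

Unsatisfiable

From constraints 11 and 17: t ≥ r and r ≥ 7, so t ≥ 7. From constraints 10 and 12: t ≤ p and p ≤ 6, so t ≤ 6. But 6 < 7, so no value of t works.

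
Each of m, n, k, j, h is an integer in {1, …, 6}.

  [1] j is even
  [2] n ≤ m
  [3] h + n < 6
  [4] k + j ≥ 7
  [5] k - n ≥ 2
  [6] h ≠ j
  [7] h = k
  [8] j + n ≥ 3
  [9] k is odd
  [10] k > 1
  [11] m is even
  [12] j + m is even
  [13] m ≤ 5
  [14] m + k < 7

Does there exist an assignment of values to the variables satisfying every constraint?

Setting (m, n, k, j, h) = (2, 1, 3, 4, 3) satisfies everything: constraint 3: h + n = 4; constraint 4: k + j = 7, and the others follow.

Satisfiable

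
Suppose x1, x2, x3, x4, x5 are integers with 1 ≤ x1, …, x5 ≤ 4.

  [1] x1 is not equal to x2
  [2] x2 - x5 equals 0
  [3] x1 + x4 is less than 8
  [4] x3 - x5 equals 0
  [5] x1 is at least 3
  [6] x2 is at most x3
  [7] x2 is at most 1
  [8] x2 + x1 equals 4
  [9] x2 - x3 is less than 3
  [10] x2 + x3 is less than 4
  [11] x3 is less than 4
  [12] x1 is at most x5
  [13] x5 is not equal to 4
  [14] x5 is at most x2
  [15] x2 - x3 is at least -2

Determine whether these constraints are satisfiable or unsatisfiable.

Unsatisfiable

From constraints 5 and 12: x5 ≥ x1 and x1 ≥ 3, so x5 ≥ 3. From constraints 7 and 14: x5 ≤ x2 and x2 ≤ 1, so x5 ≤ 1. But 1 < 3, so no value of x5 works.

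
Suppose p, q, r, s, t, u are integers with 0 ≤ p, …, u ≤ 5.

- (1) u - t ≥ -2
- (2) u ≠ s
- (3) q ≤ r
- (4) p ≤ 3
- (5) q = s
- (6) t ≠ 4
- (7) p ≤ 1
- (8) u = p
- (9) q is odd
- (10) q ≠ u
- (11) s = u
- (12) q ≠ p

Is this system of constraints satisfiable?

From constraints 5, 8, and 11, q = s = u = p, so q = p. But constraint 12 says q ≠ p. Contradiction.

Unsatisfiable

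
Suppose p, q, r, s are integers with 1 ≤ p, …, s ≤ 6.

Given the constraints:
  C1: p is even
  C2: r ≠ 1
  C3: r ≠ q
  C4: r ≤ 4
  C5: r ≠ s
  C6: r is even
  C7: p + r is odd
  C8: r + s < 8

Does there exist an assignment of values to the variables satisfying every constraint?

Unsatisfiable

Constraint 1 makes p even and constraint 6 makes r even, so p + r must be even. Constraint 7 says p + r is odd — contradiction.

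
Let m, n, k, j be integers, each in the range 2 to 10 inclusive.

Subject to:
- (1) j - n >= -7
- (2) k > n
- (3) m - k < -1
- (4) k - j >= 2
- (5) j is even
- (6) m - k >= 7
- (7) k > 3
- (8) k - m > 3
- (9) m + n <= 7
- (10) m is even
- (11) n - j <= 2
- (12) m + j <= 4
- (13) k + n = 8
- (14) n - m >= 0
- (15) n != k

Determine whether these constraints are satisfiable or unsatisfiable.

Unsatisfiable

Constraints 1, 4, 6, and 14 give j − n ≥ -7, n − m ≥ 0, m − k ≥ 7, k − j ≥ 2.
Adding all 4 inequalities: the left sides telescope to 0, and the right sides sum to (-7) + 0 + 7 + 2 = 2. So 0 ≥ 2, which is false.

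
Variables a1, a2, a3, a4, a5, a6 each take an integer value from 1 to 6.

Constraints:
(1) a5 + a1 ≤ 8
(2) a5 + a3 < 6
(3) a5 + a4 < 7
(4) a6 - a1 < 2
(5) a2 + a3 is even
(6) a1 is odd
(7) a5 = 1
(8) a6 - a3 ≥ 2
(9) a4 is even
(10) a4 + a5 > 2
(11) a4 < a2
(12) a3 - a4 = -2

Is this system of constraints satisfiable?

Try a1 = 5, a2 = 6, a3 = 2, a4 = 4, a5 = 1, a6 = 6.
Check constraint 1: a5 + a1 = 6; constraint 2: a5 + a3 = 3. The remaining constraints are straightforward to verify.

Satisfiable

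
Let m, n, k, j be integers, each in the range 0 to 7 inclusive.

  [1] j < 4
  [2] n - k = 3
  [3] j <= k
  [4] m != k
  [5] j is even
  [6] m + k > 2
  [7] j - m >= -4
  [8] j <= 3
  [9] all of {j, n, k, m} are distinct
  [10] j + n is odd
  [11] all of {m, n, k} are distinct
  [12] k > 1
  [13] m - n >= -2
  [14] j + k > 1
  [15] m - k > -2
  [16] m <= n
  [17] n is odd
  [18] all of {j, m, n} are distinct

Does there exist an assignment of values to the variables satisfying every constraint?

Satisfiable

Try m = 3, n = 5, k = 2, j = 0.
Check constraint 2: n - k = 3; constraint 6: m + k = 5; constraint 7: j - m = -3. The remaining constraints are straightforward to verify.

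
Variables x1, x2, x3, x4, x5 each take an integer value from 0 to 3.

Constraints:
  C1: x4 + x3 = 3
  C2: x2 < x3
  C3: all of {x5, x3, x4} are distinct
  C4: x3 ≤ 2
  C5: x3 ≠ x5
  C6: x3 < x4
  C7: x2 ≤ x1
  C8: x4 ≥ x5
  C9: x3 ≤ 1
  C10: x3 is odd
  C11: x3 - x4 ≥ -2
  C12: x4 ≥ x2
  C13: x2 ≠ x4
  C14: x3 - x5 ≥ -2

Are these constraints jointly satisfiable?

Satisfiable

The assignment x1 = 2, x2 = 0, x3 = 1, x4 = 2, x5 = 0 works:
  constraint 1 holds since x4 + x3 = 3.
  constraint 11 holds since x3 - x4 = -1.
  constraint 14 holds since x3 - x5 = 1.
The rest check out directly.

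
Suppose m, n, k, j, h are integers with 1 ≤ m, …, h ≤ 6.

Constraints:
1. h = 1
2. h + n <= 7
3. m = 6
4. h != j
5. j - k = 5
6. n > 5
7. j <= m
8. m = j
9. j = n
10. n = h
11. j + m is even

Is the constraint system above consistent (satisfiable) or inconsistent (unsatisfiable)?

Unsatisfiable

Constraint 3 fixes m = 6 and constraint 1 fixes h = 1. Constraints 8, 9, and 10 give m = j = n = h, so m = h. But 6 ≠ 1 — contradiction.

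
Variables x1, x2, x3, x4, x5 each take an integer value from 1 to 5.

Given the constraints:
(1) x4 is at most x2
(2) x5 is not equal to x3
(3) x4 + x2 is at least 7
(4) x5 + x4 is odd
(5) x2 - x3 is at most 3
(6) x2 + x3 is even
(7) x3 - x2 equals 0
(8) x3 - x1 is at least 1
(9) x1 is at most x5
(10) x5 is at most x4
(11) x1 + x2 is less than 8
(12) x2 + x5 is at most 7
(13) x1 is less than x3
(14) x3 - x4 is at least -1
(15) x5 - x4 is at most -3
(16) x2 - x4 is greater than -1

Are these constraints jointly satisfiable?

Satisfiable

Setting (x1, x2, x3, x4, x5) = (1, 5, 5, 5, 2) satisfies everything: constraint 3: x4 + x2 = 10; constraint 5: x2 - x3 = 0, and the others follow.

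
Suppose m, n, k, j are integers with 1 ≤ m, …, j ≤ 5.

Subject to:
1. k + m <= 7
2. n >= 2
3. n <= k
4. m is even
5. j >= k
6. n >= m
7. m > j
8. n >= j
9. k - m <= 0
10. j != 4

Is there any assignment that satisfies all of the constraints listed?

Constraints 3, 5, 6, and 7 give n ≤ k, k ≤ j, j < m, m ≤ n. Chaining: n ≤ k ≤ j < m ≤ n, which forces n < n — impossible.

Unsatisfiable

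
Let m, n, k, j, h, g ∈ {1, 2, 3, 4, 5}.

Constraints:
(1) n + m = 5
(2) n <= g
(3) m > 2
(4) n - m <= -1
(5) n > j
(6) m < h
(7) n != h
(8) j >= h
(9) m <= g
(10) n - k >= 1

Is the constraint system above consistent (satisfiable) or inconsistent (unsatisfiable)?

Constraints 4, 5, 6, and 8 give n < m, m < h, h ≤ j, j < n. Chaining: n < m < h ≤ j < n, which forces n < n — impossible.

Unsatisfiable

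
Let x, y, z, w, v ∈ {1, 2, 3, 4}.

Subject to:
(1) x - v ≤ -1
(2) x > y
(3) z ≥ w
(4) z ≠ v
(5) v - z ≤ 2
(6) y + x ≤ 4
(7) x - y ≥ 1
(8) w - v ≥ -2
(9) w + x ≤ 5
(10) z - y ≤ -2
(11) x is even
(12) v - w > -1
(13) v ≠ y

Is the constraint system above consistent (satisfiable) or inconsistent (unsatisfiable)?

Constraints 1, 5, 7, and 10 give z − v ≥ -2, v − x ≥ 1, x − y ≥ 1, y − z ≥ 2.
Adding all 4 inequalities: the left sides telescope to 0, and the right sides sum to (-2) + 1 + 1 + 2 = 2. So 0 ≥ 2, which is false.

Unsatisfiable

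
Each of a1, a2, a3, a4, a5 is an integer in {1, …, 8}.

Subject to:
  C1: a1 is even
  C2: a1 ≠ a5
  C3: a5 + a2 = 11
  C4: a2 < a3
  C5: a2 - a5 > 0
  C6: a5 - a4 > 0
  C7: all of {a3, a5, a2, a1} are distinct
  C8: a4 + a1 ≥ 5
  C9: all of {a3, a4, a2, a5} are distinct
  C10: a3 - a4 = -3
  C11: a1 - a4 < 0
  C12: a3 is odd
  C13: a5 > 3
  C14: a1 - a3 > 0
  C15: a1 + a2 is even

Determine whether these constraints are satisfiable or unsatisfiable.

Constraints 4, 5, 6, 11, and 14 give a4 < a5, a5 < a2, a2 < a3, a3 < a1, a1 < a4. Chaining: a4 < a5 < a2 < a3 < a1 < a4, which forces a4 < a4 — impossible.

Unsatisfiable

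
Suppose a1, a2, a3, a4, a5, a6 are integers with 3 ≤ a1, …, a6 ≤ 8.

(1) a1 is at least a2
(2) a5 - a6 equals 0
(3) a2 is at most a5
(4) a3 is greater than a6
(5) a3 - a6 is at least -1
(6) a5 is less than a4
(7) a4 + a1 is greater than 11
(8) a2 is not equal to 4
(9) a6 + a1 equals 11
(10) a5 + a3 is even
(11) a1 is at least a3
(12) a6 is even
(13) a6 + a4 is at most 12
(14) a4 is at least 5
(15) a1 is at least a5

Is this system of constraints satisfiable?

Satisfiable

One satisfying assignment is a1 = 7, a2 = 3, a3 = 6, a4 = 6, a5 = 4, a6 = 4.
For the less obvious constraints — constraint 2: a5 - a6 = 0; constraint 5: a3 - a6 = 2 — and the others hold by inspection.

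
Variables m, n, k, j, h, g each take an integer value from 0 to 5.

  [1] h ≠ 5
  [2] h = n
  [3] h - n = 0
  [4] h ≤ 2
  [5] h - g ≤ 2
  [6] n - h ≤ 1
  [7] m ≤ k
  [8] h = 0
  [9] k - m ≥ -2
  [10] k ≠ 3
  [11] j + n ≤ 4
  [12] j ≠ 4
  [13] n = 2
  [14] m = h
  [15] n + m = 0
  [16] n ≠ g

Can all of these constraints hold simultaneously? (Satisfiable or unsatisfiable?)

Unsatisfiable

Constraint 8 fixes h = 0 and constraint 13 fixes n = 2, but constraint 2 requires h = n. Since 0 ≠ 2, contradiction.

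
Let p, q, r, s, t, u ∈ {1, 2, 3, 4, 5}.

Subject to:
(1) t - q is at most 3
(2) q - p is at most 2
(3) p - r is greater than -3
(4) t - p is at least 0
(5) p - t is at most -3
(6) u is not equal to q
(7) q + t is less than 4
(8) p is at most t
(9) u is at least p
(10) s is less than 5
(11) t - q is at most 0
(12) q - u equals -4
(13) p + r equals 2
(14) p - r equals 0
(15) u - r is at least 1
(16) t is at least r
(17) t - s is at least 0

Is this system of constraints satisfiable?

Unsatisfiable

Constraints 2, 5, and 11 give t − p ≥ 3, p − q ≥ -2, q − t ≥ 0.
Adding all 3 inequalities: the left sides telescope to 0, and the right sides sum to 3 + (-2) + 0 = 1. So 0 ≥ 1, which is false.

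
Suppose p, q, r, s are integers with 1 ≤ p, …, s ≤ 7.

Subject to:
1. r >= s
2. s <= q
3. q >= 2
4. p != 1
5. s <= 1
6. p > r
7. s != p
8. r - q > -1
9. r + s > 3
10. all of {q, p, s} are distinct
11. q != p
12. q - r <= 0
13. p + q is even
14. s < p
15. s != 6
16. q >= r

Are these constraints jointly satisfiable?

Satisfiable

Try p = 6, q = 4, r = 4, s = 1.
Check constraint 8: r - q = 0; constraint 9: r + s = 5; constraint 12: q - r = 0. The remaining constraints are straightforward to verify.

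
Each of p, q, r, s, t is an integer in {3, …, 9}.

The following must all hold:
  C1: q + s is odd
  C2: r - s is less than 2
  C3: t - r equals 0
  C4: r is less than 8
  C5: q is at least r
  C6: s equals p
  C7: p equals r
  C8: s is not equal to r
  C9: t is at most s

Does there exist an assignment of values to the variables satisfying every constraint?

From constraints 6 and 7, s = p = r, so s = r. But constraint 8 says s ≠ r. Contradiction.

Unsatisfiable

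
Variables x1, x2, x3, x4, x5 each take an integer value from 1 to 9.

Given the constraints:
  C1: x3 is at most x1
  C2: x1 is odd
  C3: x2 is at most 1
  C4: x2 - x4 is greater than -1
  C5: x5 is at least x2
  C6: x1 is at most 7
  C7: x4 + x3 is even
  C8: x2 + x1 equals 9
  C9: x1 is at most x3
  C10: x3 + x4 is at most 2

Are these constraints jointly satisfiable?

From constraint 3: x2 ≤ 1. From constraint 6: x1 ≤ 7. Hence x2 + x1 ≤ 8. But constraint 8 requires x2 + x1 = 9, and 9 > 8. Contradiction.

Unsatisfiable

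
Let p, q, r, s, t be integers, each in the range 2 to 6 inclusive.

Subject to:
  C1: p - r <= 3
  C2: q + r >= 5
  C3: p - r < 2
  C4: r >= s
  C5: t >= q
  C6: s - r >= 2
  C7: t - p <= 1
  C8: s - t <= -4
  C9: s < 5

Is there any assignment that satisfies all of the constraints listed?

Constraints 1, 6, 7, and 8 give s − r ≥ 2, r − p ≥ -3, p − t ≥ -1, t − s ≥ 4.
Adding all 4 inequalities: the left sides telescope to 0, and the right sides sum to 2 + (-3) + (-1) + 4 = 2. So 0 ≥ 2, which is false.

Unsatisfiable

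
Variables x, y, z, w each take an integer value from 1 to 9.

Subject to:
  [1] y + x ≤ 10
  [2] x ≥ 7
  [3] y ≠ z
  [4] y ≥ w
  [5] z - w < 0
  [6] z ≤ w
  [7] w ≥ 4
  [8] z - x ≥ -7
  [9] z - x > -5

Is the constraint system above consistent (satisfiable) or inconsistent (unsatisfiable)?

From constraints 4 and 7: y ≥ w ≥ 4. From constraint 2: x ≥ 7. Hence y + x ≥ 11. But constraint 1 requires y + x ≤ 10, and 10 < 11. Contradiction.

Unsatisfiable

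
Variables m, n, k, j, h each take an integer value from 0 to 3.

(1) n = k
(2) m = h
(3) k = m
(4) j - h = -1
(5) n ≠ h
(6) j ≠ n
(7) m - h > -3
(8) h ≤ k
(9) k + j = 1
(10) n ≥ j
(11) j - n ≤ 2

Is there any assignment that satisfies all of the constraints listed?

Unsatisfiable

From constraints 1, 2, and 3, n = k = m = h, so n = h. But constraint 5 says n ≠ h. Contradiction.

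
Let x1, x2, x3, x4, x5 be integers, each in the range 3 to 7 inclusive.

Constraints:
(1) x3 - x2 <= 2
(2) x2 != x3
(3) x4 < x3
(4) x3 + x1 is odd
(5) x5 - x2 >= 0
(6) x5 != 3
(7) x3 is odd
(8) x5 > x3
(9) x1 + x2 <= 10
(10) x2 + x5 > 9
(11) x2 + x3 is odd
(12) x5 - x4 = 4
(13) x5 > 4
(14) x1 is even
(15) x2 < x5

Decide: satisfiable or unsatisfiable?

One satisfying assignment is x1 = 4, x2 = 4, x3 = 5, x4 = 3, x5 = 7.
For the less obvious constraints — constraint 1: x3 - x2 = 1; constraint 5: x5 - x2 = 3; constraint 9: x1 + x2 = 8 — and the others hold by inspection.

Satisfiable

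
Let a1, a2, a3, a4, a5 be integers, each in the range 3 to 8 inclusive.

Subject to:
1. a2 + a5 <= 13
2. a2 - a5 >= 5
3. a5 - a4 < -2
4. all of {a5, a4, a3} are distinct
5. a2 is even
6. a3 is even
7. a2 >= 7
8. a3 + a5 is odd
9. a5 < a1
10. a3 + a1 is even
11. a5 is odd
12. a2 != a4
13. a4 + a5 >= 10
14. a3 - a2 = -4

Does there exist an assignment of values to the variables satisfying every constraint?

Take a1 = 8, a2 = 8, a3 = 4, a4 = 7, a5 = 3. Then constraint 1: a2 + a5 = 11; constraint 2: a2 - a5 = 5, and every other listed constraint is also met.

Satisfiable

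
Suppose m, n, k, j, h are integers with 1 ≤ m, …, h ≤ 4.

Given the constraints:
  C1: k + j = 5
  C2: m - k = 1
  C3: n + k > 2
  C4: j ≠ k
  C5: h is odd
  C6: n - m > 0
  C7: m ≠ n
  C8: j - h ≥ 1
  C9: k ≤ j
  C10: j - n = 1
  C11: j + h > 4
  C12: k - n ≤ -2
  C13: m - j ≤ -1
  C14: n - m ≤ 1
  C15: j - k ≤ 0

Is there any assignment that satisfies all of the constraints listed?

Unsatisfiable

Constraints 12, 13, 14, and 15 give n − k ≥ 2, k − j ≥ 0, j − m ≥ 1, m − n ≥ -1.
Adding all 4 inequalities: the left sides telescope to 0, and the right sides sum to 2 + 0 + 1 + (-1) = 2. So 0 ≥ 2, which is false.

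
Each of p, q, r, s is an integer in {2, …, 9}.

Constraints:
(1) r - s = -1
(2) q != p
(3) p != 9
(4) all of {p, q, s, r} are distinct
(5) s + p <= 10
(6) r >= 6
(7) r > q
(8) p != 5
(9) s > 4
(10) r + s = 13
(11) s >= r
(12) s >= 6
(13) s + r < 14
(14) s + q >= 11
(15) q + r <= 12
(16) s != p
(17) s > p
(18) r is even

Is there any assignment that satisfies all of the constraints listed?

Satisfiable

Setting (p, q, r, s) = (3, 5, 6, 7) satisfies everything: constraint 1: r - s = -1; constraint 5: s + p = 10; constraint 10: r + s = 13, and the others follow.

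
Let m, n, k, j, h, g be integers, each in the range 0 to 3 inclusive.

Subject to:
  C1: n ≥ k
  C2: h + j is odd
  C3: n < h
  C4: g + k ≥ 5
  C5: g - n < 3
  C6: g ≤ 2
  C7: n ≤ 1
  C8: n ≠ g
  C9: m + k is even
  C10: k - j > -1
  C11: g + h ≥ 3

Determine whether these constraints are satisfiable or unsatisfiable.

From constraint 6: g ≤ 2. From constraints 1 and 7: k ≤ n ≤ 1. Hence g + k ≤ 3. But constraint 4 requires g + k ≥ 5, and 5 > 3. Contradiction.

Unsatisfiable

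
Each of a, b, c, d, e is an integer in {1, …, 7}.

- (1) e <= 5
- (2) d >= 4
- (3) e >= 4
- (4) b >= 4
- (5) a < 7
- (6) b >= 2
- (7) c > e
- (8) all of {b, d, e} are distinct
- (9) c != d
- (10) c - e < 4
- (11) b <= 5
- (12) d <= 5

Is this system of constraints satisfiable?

Unsatisfiable

Constraints 1, 2, 3, 4, 11, and 12 confine each of b, d, e to the 2 values {4, 5}.
Constraint 8 requires all 3 of them to be distinct, but only 2 values are available — impossible by the pigeonhole principle.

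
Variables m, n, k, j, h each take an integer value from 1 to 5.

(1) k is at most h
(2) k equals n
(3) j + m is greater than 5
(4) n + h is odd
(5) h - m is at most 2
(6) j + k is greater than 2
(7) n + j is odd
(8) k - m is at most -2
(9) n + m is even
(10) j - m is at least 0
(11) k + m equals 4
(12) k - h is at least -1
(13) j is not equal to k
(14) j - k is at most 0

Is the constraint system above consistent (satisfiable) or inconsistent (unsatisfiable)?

Constraints 8, 10, and 14 give m − k ≥ 2, k − j ≥ 0, j − m ≥ 0.
Adding all 3 inequalities: the left sides telescope to 0, and the right sides sum to 2 + 0 + 0 = 2. So 0 ≥ 2, which is false.

Unsatisfiable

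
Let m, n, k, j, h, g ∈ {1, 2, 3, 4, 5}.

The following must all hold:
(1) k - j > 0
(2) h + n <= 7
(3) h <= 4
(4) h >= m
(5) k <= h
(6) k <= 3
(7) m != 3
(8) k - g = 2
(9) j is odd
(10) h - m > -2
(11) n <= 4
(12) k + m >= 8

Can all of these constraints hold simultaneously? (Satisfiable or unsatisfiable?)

From constraint 6: k ≤ 3. From constraints 3 and 4: m ≤ h ≤ 4. Hence k + m ≤ 7. But constraint 12 requires k + m ≥ 8, and 8 > 7. Contradiction.

Unsatisfiable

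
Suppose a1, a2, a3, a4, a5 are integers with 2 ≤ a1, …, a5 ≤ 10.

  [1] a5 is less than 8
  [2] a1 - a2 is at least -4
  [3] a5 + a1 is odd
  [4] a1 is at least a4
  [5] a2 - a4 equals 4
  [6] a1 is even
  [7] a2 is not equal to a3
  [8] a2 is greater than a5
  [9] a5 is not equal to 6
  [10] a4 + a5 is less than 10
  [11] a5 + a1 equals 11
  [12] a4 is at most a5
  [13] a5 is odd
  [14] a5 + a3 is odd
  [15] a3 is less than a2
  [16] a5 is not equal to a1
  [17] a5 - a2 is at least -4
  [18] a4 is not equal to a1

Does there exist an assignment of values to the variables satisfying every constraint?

Satisfiable

Try a1 = 6, a2 = 8, a3 = 2, a4 = 4, a5 = 5.
Check constraint 2: a1 - a2 = -2; constraint 5: a2 - a4 = 4; constraint 10: a4 + a5 = 9. The remaining constraints are straightforward to verify.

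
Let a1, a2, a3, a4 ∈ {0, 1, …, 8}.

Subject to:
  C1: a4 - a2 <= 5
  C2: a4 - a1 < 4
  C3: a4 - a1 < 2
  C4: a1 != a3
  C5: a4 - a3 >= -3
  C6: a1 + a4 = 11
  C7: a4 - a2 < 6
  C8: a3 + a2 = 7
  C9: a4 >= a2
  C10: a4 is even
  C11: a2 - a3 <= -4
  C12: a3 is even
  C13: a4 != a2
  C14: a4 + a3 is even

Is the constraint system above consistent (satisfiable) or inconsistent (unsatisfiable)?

Try a1 = 5, a2 = 1, a3 = 6, a4 = 6.
Check constraint 1: a4 - a2 = 5; constraint 2: a4 - a1 = 1. The remaining constraints are straightforward to verify.

Satisfiable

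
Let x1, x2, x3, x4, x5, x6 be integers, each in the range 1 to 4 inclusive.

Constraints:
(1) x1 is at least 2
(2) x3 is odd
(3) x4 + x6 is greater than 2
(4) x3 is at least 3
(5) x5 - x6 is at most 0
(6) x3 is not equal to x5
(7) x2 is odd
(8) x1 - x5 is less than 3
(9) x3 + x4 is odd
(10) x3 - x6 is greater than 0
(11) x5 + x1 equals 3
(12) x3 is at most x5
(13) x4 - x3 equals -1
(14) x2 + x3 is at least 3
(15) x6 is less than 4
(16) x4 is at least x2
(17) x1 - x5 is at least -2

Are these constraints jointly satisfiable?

From constraints 4 and 12: x5 ≥ x3 ≥ 3. From constraint 1: x1 ≥ 2. Hence x5 + x1 ≥ 5. But constraint 11 requires x5 + x1 = 3, and 3 < 5. Contradiction.

Unsatisfiable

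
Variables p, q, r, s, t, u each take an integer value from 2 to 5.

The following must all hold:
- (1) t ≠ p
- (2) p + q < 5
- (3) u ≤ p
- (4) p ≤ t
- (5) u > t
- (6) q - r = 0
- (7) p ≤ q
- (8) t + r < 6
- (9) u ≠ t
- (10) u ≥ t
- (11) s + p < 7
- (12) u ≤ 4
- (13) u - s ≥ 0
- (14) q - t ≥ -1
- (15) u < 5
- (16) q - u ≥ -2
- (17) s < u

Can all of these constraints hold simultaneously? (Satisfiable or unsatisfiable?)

Constraints 3, 4, and 5 give u ≤ p, p ≤ t, t < u. Chaining: u ≤ p ≤ t < u, which forces u < u — impossible.

Unsatisfiable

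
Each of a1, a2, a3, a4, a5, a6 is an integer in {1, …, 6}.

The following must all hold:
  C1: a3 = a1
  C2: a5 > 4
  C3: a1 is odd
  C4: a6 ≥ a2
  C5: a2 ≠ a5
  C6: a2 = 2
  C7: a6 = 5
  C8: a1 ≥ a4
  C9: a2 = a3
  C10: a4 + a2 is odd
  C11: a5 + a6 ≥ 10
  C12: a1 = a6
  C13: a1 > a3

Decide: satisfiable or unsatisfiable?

Constraint 6 fixes a2 = 2 and constraint 7 fixes a6 = 5. Constraints 1, 9, and 12 give a2 = a3 = a1 = a6, so a2 = a6. But 2 ≠ 5 — contradiction.

Unsatisfiable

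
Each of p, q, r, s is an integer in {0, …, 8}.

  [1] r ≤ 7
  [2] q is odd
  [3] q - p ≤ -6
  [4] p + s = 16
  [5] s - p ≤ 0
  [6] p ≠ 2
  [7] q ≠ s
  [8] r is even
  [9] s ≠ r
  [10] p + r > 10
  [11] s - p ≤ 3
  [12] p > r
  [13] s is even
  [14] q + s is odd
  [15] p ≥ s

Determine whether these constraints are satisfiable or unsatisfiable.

Take p = 8, q = 1, r = 4, s = 8. Then constraint 3: q - p = -7; constraint 4: p + s = 16; constraint 5: s - p = 0, and every other listed constraint is also met.

Satisfiable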